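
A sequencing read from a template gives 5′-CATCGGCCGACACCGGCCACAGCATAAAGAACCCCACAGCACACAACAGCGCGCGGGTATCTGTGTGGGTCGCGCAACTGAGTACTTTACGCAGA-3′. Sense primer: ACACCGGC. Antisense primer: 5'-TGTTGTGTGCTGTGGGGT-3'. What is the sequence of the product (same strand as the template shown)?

5'-ACACCGGCCACAGCATAAAGAACCCCACAGCACACAACA-3'

The forward primer matches the template at positions 10–17.
The reverse primer's reverse complement is ACCCCACAGCACACAACA, which matches the template at positions 31–48.
The product is the template from position 10 through 48 (39 bp).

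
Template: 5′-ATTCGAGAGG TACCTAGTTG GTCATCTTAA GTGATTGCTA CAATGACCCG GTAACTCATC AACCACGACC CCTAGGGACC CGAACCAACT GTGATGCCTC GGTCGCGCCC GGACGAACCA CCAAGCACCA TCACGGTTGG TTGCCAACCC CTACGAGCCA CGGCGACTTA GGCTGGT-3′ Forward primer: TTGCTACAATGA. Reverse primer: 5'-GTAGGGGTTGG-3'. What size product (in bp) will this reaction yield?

120 bp

Scanning the template, TTGCTACAATGA occurs at positions 35–46; this primer anneals to the bottom strand there with its 3' end pointing downstream.
Reverse complement of the reverse primer: CCAACCCCTAC. This occurs on the top strand at positions 144–154.
Product length = (reverse-primer end) − (forward-primer start) + 1 = 154 − 35 + 1 = 120 bp.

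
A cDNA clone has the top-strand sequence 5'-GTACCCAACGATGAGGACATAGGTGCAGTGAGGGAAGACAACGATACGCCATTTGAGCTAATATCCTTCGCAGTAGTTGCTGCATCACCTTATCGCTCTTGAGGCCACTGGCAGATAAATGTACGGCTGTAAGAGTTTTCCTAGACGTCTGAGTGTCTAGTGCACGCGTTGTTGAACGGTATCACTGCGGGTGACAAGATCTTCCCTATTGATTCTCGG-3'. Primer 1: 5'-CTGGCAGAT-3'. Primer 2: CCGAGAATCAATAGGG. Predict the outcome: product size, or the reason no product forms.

Primer 1 (CTGGCAGAT) matches the top strand at positions 108–116; it acts as a forward primer.
Primer 2's reverse complement is CCCTATTGATTCTCGG, matching the top strand at positions 204–219; it acts as a reverse primer.
The 3' ends face each other across positions 108–219, giving a 112 bp product.

Yes — a 112 bp product.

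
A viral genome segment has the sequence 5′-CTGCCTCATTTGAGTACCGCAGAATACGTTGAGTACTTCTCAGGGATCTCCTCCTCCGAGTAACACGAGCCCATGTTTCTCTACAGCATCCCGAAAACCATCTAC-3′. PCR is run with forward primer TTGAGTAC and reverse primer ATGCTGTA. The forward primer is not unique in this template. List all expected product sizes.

The forward primer TTGAGTAC matches the top strand at positions 10–17, 29–36.
The reverse primer's reverse complement is TACAGCAT, matching at positions 82–89.
Each forward site pairs with the reverse site to give a product ending at position 89: sizes 80, 61 bp.

80 bp, 61 bp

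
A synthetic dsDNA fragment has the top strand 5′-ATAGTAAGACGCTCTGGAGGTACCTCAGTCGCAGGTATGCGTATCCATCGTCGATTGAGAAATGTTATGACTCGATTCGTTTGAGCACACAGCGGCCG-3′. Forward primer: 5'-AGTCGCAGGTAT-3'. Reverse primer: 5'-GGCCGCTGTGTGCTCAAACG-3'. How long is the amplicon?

71 bp

Scanning the template, AGTCGCAGGTAT occurs at positions 27–38; this primer anneals to the bottom strand there with its 3' end pointing downstream.
Reverse complement of the reverse primer: CGTTTGAGCACACAGCGGCC. This occurs on the top strand at positions 78–97.
Product length = (reverse-primer end) − (forward-primer start) + 1 = 97 − 27 + 1 = 71 bp.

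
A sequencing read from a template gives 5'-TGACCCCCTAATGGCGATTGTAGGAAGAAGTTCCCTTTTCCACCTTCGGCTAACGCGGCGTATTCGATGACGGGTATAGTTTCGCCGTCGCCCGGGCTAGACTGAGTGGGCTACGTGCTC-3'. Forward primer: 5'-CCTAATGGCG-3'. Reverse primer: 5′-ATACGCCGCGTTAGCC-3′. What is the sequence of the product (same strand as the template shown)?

5'-CCTAATGGCGATTGTAGGAAGAAGTTCCCTTTTCCACCTTCGGCTAACGCGGCGTAT-3'

The forward primer matches the template at positions 7–16.
The reverse primer's reverse complement is GGCTAACGCGGCGTAT, which matches the template at positions 48–63.
The product is the template from position 7 through 63 (57 bp).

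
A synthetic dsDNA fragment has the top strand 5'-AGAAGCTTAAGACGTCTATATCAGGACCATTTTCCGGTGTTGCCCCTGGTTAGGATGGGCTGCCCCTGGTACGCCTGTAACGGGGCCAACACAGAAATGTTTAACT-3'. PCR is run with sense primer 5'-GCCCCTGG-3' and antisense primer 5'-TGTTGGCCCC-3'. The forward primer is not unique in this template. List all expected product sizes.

The forward primer GCCCCTGG matches the top strand at positions 42–49, 62–69.
The reverse primer's reverse complement is GGGGCCAACA, matching at positions 82–91.
Each forward site pairs with the reverse site to give a product ending at position 91: sizes 50, 30 bp.

50 bp, 30 bp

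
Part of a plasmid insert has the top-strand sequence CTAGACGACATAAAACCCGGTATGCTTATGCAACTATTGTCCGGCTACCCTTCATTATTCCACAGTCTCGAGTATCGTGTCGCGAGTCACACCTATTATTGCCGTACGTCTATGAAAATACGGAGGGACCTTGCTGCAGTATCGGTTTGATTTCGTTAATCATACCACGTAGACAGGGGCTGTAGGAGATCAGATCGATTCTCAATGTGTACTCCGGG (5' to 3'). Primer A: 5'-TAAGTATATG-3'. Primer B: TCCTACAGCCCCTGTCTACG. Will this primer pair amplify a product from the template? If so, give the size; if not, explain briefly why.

Primer A (TAAGTATATG) does not match the top strand, and its reverse complement CATATACTTA does not match either.
With no annealing site for primer A, no amplification occurs.

No product — primer A has no binding site in the template.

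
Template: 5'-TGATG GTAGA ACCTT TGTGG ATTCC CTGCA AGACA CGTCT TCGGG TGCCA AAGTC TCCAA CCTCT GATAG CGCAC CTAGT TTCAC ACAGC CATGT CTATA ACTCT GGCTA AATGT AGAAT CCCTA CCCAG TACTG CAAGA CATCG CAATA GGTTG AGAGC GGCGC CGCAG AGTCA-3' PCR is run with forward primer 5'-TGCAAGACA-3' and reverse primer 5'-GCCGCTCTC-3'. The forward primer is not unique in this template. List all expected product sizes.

137 bp, 30 bp

The forward primer TGCAAGACA matches the top strand at positions 27–35, 134–142.
The reverse primer's reverse complement is GAGAGCGGC, matching at positions 155–163.
Each forward site pairs with the reverse site to give a product ending at position 163: sizes 137, 30 bp.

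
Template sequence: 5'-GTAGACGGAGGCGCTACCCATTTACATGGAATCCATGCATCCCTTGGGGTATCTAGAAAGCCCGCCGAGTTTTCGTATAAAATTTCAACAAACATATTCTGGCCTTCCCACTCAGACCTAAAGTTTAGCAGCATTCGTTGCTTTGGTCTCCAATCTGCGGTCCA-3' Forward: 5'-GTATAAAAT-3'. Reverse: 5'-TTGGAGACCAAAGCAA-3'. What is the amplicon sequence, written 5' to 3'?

5'-GTATAAAATTTCAACAAACATATTCTGGCCTTCCCACTCAGACCTAAAGTTTAGCAGCATTCGTTGCTTTGGTCTCCAA-3'

Forward primer GTATAAAAT is found on the top strand at positions 75–83.
The reverse primer's reverse complement is TTGCTTTGGTCTCCAA, which matches the template at positions 138–153.
The product is the template from position 75 through 153 (79 bp).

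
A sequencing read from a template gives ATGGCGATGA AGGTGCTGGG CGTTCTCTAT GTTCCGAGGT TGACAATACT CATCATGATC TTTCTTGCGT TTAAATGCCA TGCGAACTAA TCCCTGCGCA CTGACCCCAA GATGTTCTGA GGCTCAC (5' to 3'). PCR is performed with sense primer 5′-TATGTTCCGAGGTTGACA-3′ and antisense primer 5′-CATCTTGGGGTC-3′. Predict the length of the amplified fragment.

Scanning the template, TATGTTCCGAGGTTGACA occurs at positions 28–45; this primer anneals to the bottom strand there with its 3' end pointing downstream.
The reverse primer's reverse complement is GACCCCAAGATG, which matches the template at positions 103–114.
The product runs from position 28 to position 114, so its length is 114 − 28 + 1 = 87 bp.

87 bp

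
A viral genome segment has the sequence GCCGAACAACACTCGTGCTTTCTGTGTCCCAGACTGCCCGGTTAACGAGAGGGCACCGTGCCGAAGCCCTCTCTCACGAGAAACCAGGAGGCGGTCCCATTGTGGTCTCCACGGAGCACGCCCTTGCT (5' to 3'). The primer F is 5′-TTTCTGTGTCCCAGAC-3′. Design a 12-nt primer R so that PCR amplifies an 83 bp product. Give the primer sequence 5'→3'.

5'-AATGGGACCGCC-3'

The forward primer binds at positions 19–34, so an 83 bp product ends at position 19 + 83 − 1 = 101.
The reverse primer anneals to the top strand over positions 90–101, i.e. to GGCGGTCCCATT.
Its sequence written 5'→3' is the reverse complement: AATGGGACCGCC.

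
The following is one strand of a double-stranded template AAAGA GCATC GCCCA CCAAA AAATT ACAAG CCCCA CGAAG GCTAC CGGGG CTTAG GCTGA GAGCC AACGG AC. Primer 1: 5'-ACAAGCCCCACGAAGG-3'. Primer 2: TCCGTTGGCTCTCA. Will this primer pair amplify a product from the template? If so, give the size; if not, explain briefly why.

Primer 1 (ACAAGCCCCACGAAGG) matches the top strand at positions 26–41; it acts as a forward primer.
Primer 2's reverse complement is TGAGAGCCAACGGA, matching the top strand at positions 58–71; it acts as a reverse primer.
The 3' ends face each other across positions 26–71, giving a 46 bp product.

Yes — a 46 bp product.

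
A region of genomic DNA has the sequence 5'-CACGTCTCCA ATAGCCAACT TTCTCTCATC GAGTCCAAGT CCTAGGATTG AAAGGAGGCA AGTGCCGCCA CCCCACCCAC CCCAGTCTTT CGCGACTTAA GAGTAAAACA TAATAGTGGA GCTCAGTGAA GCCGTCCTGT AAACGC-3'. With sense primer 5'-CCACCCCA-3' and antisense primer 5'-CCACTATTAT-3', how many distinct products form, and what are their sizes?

The forward primer CCACCCCA matches the top strand at positions 68–75, 77–84.
The reverse primer's reverse complement is ATAATAGTGG, matching at positions 110–119.
Each forward site pairs with the reverse site to give a product ending at position 119: sizes 52, 43 bp.

Two products: 52 bp, 43 bp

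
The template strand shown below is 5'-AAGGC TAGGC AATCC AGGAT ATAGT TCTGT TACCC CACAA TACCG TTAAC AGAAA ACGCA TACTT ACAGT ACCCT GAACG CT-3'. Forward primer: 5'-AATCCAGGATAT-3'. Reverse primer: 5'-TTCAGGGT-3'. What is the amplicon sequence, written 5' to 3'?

5'-AATCCAGGATATAGTTCTGTTACCCCACAATACCGTTAACAGAAAACGCATACTTACAGTACCCTGAA-3'

Forward primer AATCCAGGATAT is found on the top strand at positions 11–22.
Reverse complement of the reverse primer: ACCCTGAA. This occurs on the top strand at positions 71–78.
The product is the template from position 11 through 78 (68 bp).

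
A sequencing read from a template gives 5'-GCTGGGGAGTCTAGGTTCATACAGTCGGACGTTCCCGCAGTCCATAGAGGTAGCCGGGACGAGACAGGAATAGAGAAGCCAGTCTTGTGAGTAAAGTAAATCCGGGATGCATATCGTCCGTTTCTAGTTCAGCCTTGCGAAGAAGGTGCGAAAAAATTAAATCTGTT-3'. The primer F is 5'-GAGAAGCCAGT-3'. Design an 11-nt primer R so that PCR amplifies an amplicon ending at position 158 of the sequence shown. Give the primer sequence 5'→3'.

The forward primer binds at positions 73–83; the product's 3' end on the top strand is position 158.
The reverse primer anneals to the top strand over positions 148–158, i.e. to GCGAAAAAATT.
Its sequence written 5'→3' is the reverse complement: AATTTTTTCGC.

5'-AATTTTTTCGC-3'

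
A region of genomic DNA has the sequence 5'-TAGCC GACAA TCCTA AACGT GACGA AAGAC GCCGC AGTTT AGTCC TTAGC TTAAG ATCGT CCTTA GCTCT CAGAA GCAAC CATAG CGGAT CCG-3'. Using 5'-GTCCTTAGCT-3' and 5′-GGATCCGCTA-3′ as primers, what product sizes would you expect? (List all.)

51 bp, 34 bp

The forward primer GTCCTTAGCT matches the top strand at positions 42–51, 59–68.
The reverse primer's reverse complement is TAGCGGATCC, matching at positions 83–92.
Each forward site pairs with the reverse site to give a product ending at position 92: sizes 51, 34 bp.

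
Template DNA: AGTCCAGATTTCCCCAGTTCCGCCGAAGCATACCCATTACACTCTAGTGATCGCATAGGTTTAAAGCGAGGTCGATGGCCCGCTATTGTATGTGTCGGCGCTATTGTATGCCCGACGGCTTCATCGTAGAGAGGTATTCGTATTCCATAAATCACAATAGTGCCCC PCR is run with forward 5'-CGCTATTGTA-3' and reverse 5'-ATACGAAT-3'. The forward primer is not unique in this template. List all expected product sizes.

63 bp, 45 bp

The forward primer CGCTATTGTA matches the top strand at positions 81–90, 99–108.
The reverse primer's reverse complement is ATTCGTAT, matching at positions 136–143.
Each forward site pairs with the reverse site to give a product ending at position 143: sizes 63, 45 bp.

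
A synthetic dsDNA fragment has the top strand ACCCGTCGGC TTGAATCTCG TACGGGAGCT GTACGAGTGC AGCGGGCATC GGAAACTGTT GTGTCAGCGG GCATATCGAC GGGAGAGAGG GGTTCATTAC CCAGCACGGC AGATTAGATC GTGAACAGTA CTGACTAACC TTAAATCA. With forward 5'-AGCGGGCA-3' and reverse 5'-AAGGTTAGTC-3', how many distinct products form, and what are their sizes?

Two products: 102 bp, 77 bp

The forward primer AGCGGGCA matches the top strand at positions 41–48, 66–73.
The reverse primer's reverse complement is GACTAACCTT, matching at positions 133–142.
Each forward site pairs with the reverse site to give a product ending at position 142: sizes 102, 77 bp.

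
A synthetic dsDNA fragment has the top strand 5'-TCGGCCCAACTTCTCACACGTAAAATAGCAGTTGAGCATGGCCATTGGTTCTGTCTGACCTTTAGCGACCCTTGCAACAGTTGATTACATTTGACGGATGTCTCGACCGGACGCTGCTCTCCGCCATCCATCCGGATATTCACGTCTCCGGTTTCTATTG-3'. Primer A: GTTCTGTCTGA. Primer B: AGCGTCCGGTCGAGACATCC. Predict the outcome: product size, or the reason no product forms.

Yes — a 68 bp product.

Primer A (GTTCTGTCTGA) matches the top strand at positions 48–58; it acts as a forward primer.
Primer B's reverse complement is GGATGTCTCGACCGGACGCT, matching the top strand at positions 96–115; it acts as a reverse primer.
The 3' ends face each other across positions 48–115, giving a 68 bp product.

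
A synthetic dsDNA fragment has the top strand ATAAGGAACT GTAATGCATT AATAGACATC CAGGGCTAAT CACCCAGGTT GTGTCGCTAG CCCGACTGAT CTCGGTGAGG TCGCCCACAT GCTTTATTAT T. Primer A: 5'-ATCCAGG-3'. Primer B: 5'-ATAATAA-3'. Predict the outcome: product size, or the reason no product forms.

Primer A (ATCCAGG) matches the top strand at positions 28–34; it acts as a forward primer.
Primer B's reverse complement is TTATTAT, matching the top strand at positions 94–100; it acts as a reverse primer.
The 3' ends face each other across positions 28–100, giving a 73 bp product.

Yes — a 73 bp product.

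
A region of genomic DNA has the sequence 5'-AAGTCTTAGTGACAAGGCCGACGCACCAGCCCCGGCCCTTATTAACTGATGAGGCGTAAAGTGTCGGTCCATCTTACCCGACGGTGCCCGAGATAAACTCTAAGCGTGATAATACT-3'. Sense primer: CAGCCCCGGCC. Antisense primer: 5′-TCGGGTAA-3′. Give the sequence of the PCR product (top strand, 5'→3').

5'-CAGCCCCGGCCCTTATTAACTGATGAGGCGTAAAGTGTCGGTCCATCTTACCCGA-3'

The forward primer matches the template at positions 27–37.
The reverse primer's reverse complement is TTACCCGA, which matches the template at positions 74–81.
The product is the template from position 27 through 81 (55 bp).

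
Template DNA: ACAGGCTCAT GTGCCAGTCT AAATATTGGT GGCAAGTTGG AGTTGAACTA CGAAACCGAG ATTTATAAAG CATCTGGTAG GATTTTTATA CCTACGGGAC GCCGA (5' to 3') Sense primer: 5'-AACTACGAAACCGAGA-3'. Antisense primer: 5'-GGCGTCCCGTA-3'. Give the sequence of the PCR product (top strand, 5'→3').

Forward primer AACTACGAAACCGAGA is found on the top strand at positions 46–61.
The reverse primer's reverse complement is TACGGGACGCC, which matches the template at positions 93–103.
The product is the template from position 46 through 103 (58 bp).

5'-AACTACGAAACCGAGATTTATAAAGCATCTGGTAGGATTTTTATACCTACGGGACGCC-3'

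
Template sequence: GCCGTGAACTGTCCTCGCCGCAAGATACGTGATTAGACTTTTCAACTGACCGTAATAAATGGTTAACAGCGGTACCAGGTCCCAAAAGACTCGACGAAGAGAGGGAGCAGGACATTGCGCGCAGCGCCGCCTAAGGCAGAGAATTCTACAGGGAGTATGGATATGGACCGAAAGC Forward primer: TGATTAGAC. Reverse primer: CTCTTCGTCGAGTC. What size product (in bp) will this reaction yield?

72 bp

Forward primer TGATTAGAC is found on the top strand at positions 30–38.
Reverse complement of the reverse primer: GACTCGACGAAGAG. This occurs on the top strand at positions 88–101.
Amplicon spans positions 30–101: 72 bp.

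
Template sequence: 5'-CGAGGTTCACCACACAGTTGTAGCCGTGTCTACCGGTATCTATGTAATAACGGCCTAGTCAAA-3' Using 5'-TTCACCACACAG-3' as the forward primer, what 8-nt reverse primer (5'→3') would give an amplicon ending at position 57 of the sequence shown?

5'-TAGGCCGT-3'

The forward primer binds at positions 6–17; the product's 3' end on the top strand is position 57.
The reverse primer anneals to the top strand over positions 50–57, i.e. to ACGGCCTA.
Its sequence written 5'→3' is the reverse complement: TAGGCCGT.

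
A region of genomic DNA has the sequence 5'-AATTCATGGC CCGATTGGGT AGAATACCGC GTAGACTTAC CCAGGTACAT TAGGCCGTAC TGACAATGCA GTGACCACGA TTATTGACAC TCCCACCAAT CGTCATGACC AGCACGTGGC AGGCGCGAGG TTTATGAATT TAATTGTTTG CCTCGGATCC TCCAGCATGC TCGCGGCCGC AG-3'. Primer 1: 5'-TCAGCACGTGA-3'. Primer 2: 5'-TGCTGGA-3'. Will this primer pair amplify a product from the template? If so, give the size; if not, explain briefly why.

No product — primer 1 has no binding site in the template.

Primer 1 (TCAGCACGTGA) does not match the top strand, and its reverse complement TCACGTGCTGA does not match either.
With no annealing site for primer 1, no amplification occurs.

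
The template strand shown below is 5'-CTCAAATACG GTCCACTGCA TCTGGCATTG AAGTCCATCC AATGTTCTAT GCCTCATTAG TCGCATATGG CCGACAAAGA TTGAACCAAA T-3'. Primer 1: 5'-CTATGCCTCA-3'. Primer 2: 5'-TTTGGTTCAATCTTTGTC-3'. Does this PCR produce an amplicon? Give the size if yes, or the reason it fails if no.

Yes — a 44 bp product.

Primer 1 (CTATGCCTCA) matches the top strand at positions 47–56; it acts as a forward primer.
Primer 2's reverse complement is GACAAAGATTGAACCAAA, matching the top strand at positions 73–90; it acts as a reverse primer.
The 3' ends face each other across positions 47–90, giving a 44 bp product.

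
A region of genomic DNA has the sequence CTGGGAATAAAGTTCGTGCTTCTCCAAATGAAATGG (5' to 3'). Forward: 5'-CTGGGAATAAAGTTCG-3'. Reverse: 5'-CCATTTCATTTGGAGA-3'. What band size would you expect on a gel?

The forward primer matches the template at positions 1–16.
The reverse primer's reverse complement is TCTCCAAATGAAATGG, which matches the template at positions 21–36.
The product runs from position 1 to position 36, so its length is 36 − 1 + 1 = 36 bp.

36 bp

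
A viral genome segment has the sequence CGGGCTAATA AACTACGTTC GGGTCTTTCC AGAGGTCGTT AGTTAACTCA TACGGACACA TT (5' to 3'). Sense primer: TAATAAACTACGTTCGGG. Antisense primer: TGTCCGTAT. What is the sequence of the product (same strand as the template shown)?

Forward primer TAATAAACTACGTTCGGG is found on the top strand at positions 6–23.
Reverse complement of the reverse primer: ATACGGACA. This occurs on the top strand at positions 50–58.
The product is the template from position 6 through 58 (53 bp).

5'-TAATAAACTACGTTCGGGTCTTTCCAGAGGTCGTTAGTTAACTCATACGGACA-3'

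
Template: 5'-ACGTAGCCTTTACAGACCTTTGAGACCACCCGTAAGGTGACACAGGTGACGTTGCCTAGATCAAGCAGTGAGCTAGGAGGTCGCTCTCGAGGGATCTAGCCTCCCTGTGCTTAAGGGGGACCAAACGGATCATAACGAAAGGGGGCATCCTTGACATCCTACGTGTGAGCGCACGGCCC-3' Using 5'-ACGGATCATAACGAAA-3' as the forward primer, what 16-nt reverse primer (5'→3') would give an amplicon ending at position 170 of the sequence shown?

The forward primer binds at positions 125–140; the product's 3' end on the top strand is position 170.
The reverse primer anneals to the top strand over positions 155–170, i.e. to CATCCTACGTGTGAGC.
Its sequence written 5'→3' is the reverse complement: GCTCACACGTAGGATG.

5'-GCTCACACGTAGGATG-3'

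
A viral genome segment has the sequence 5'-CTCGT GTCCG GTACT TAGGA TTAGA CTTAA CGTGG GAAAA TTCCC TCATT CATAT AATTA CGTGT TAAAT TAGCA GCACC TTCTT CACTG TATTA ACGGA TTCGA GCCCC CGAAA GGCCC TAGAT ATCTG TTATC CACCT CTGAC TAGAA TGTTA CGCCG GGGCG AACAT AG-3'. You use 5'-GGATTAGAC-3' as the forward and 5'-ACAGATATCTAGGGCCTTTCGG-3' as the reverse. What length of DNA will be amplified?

Scanning the template, GGATTAGAC occurs at positions 18–26; this primer anneals to the bottom strand there with its 3' end pointing downstream.
Reverse complement of the reverse primer: CCGAAAGGCCCTAGATATCTGT. This occurs on the top strand at positions 110–131.
Product length = (reverse-primer end) − (forward-primer start) + 1 = 131 − 18 + 1 = 114 bp.

114 bp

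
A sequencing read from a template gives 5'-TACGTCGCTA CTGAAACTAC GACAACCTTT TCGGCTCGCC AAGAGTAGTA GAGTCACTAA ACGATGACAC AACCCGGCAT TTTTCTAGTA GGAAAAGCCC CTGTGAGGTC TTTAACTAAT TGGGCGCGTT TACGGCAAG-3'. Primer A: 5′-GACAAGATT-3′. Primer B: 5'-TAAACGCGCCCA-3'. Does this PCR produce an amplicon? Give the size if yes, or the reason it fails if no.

No product — primer A has no binding site in the template.

Primer A (GACAAGATT) does not match the top strand, and its reverse complement AATCTTGTC does not match either.
With no annealing site for primer A, no amplification occurs.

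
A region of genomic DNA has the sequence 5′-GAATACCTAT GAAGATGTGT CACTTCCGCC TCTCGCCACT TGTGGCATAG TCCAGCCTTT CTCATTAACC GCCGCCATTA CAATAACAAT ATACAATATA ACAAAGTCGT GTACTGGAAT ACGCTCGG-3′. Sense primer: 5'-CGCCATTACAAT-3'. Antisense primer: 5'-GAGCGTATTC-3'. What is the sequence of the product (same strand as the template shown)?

5'-CGCCATTACAATAACAATATACAATATAACAAAGTCGTGTACTGGAATACGCTC-3'

Scanning the template, CGCCATTACAAT occurs at positions 73–84; this primer anneals to the bottom strand there with its 3' end pointing downstream.
The reverse primer's reverse complement is GAATACGCTC, which matches the template at positions 117–126.
The product is the template from position 73 through 126 (54 bp).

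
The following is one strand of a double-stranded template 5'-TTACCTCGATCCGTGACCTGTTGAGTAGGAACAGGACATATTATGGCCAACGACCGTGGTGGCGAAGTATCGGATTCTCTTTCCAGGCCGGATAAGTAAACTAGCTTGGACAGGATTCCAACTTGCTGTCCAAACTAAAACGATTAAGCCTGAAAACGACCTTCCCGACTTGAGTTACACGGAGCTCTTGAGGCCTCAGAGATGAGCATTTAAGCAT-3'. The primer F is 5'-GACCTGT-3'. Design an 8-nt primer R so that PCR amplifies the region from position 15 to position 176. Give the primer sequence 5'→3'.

The product's 3' end on the top strand is position 176.
The reverse primer anneals to the top strand over positions 169–176, i.e. to CTTGAGTT.
Its sequence written 5'→3' is the reverse complement: AACTCAAG.

5'-AACTCAAG-3'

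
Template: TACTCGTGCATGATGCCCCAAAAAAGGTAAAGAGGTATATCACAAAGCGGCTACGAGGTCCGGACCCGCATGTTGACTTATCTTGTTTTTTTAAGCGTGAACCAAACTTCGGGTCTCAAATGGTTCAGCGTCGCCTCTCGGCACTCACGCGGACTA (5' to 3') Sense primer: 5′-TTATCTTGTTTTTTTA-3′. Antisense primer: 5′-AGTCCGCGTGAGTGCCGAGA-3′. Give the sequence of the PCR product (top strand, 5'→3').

The forward primer matches the template at positions 78–93.
The reverse primer's reverse complement is TCTCGGCACTCACGCGGACT, which matches the template at positions 136–155.
The product is the template from position 78 through 155 (78 bp).

5'-TTATCTTGTTTTTTTAAGCGTGAACCAAACTTCGGGTCTCAAATGGTTCAGCGTCGCCTCTCGGCACTCACGCGGACT-3'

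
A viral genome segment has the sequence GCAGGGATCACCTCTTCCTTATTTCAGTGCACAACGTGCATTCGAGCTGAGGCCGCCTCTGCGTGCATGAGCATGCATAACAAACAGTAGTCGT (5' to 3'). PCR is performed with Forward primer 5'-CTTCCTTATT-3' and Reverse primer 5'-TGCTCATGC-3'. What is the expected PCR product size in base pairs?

60 bp

Forward primer CTTCCTTATT is found on the top strand at positions 14–23.
The reverse primer's reverse complement is GCATGAGCA, which matches the template at positions 65–73.
Product length = (reverse-primer end) − (forward-primer start) + 1 = 73 − 14 + 1 = 60 bp.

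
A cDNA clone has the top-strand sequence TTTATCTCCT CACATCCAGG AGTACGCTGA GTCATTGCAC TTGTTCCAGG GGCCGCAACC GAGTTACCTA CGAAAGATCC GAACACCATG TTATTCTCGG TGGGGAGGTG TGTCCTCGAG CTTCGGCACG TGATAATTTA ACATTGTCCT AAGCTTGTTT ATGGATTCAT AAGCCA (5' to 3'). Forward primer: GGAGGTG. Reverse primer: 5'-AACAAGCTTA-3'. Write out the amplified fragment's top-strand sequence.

The forward primer matches the template at positions 104–110.
The reverse primer's reverse complement is TAAGCTTGTT, which matches the template at positions 150–159.
The product is the template from position 104 through 159 (56 bp).

5'-GGAGGTGTGTCCTCGAGCTTCGGCACGTGATAATTTAACATTGTCCTAAGCTTGTT-3'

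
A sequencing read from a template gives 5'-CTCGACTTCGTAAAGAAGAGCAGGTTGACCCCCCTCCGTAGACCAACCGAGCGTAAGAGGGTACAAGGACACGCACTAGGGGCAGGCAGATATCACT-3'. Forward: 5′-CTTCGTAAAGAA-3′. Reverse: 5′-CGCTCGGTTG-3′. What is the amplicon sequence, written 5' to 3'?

Forward primer CTTCGTAAAGAA is found on the top strand at positions 6–17.
Reverse complement of the reverse primer: CAACCGAGCG. This occurs on the top strand at positions 44–53.
The product is the template from position 6 through 53 (48 bp).

5'-CTTCGTAAAGAAGAGCAGGTTGACCCCCCTCCGTAGACCAACCGAGCG-3'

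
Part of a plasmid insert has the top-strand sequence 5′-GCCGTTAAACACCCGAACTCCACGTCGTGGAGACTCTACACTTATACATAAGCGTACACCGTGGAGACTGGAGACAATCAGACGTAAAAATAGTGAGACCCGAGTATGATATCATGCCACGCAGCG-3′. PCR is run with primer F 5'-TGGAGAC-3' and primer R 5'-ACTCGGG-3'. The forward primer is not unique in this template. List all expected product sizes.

78 bp, 44 bp, 37 bp

The forward primer TGGAGAC matches the top strand at positions 28–34, 62–68, 69–75.
The reverse primer's reverse complement is CCCGAGT, matching at positions 99–105.
Each forward site pairs with the reverse site to give a product ending at position 105: sizes 78, 44, 37 bp.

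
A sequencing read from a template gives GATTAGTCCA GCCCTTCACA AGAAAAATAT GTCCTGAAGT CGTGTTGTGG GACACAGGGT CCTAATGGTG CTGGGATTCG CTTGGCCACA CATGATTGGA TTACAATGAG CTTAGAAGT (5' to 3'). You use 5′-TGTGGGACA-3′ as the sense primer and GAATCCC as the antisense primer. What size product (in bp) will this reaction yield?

Forward primer TGTGGGACA is found on the top strand at positions 46–54.
Reverse complement of the reverse primer: GGGATTC. This occurs on the top strand at positions 73–79.
Amplicon spans positions 46–79: 34 bp.

34 bp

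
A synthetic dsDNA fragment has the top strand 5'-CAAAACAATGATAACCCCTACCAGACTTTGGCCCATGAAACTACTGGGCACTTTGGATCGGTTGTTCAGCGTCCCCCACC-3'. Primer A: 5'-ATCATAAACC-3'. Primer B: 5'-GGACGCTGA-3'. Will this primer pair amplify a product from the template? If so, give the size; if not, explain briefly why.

Primer A (ATCATAAACC) does not match the top strand, and its reverse complement GGTTTATGAT does not match either.
With no annealing site for primer A, no amplification occurs.

No product — primer A has no binding site in the template.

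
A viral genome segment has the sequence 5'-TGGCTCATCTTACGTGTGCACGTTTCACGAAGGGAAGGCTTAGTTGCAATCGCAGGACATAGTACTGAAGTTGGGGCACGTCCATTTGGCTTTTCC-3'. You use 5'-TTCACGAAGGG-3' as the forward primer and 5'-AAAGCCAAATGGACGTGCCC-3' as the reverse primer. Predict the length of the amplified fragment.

70 bp

Forward primer TTCACGAAGGG is found on the top strand at positions 24–34.
Reverse complement of the reverse primer: GGGCACGTCCATTTGGCTTT. This occurs on the top strand at positions 74–93.
Product length = (reverse-primer end) − (forward-primer start) + 1 = 93 − 24 + 1 = 70 bp.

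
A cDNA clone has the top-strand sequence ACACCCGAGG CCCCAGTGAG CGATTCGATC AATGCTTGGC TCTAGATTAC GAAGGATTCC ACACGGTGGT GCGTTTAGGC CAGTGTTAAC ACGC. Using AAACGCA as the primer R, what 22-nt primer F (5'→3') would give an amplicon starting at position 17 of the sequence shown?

The reverse primer's reverse complement TGCGTTT matches the template at positions 70–76; the product starts at position 17.
The forward primer is identical to the top strand over positions 17–38: TGAGCGATTCGATCAATGCTTG.

5'-TGAGCGATTCGATCAATGCTTG-3'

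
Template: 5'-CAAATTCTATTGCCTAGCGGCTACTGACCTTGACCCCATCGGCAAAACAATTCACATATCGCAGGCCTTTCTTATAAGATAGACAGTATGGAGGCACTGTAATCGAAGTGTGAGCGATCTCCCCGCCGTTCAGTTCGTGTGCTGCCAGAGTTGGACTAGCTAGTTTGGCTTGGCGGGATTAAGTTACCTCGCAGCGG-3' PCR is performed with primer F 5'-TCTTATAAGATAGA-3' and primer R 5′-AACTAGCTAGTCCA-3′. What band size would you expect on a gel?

96 bp

The forward primer matches the template at positions 70–83.
Reverse complement of the reverse primer: TGGACTAGCTAGTT. This occurs on the top strand at positions 152–165.
Product length = (reverse-primer end) − (forward-primer start) + 1 = 165 − 70 + 1 = 96 bp.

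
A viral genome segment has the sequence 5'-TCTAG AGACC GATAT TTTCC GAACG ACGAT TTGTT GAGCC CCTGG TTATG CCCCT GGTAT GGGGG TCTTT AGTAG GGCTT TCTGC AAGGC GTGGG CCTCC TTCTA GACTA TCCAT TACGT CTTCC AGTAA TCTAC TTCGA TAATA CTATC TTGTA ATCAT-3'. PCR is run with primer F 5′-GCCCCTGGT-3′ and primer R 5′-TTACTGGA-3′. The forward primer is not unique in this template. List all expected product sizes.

The forward primer GCCCCTGGT matches the top strand at positions 38–46, 50–58.
The reverse primer's reverse complement is TCCAGTAA, matching at positions 123–130.
Each forward site pairs with the reverse site to give a product ending at position 130: sizes 93, 81 bp.

93 bp, 81 bp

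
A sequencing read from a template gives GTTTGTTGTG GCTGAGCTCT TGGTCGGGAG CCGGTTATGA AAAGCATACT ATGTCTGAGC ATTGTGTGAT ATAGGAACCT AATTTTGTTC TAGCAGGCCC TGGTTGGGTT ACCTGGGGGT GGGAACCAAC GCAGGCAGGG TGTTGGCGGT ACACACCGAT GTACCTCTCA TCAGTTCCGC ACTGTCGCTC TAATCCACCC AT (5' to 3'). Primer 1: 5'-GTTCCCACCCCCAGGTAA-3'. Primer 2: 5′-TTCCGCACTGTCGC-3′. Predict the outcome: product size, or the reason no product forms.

No product — the primers' 3' ends point away from each other.

Primer 1 (GTTCCCACCCCCAGGTAA) has reverse complement TTACCTGGGGGTGGGAAC, which matches the top strand at positions 109–126; primer 1 anneals to the top strand there with its 3' end pointing upstream toward position 109.
Primer 2 (TTCCGCACTGTCGC) matches the top strand directly at positions 175–188; it anneals to the bottom strand with its 3' end pointing downstream toward position 188.
The 3' ends diverge (primer 1 extends toward position 1, primer 2 toward position 202), so the primers never converge on a shared product.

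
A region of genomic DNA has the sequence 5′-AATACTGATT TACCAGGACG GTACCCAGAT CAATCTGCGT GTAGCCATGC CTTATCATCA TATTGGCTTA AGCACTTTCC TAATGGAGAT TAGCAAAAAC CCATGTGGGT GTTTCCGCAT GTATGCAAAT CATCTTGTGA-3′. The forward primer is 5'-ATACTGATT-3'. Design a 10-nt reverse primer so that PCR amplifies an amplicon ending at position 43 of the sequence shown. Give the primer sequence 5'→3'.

The forward primer binds at positions 2–10; the product's 3' end on the top strand is position 43.
The reverse primer anneals to the top strand over positions 34–43, i.e. to TCTGCGTGTA.
Its sequence written 5'→3' is the reverse complement: TACACGCAGA.

5'-TACACGCAGA-3'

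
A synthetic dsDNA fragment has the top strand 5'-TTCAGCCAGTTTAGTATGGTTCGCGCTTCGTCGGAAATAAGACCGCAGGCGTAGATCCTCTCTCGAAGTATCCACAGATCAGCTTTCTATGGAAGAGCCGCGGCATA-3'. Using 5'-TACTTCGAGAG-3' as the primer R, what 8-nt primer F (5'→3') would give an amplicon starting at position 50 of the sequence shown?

5'-CGTAGATC-3'

The reverse primer's reverse complement CTCTCGAAGTA matches the template at positions 60–70; the product starts at position 50.
The forward primer is identical to the top strand over positions 50–57: CGTAGATC.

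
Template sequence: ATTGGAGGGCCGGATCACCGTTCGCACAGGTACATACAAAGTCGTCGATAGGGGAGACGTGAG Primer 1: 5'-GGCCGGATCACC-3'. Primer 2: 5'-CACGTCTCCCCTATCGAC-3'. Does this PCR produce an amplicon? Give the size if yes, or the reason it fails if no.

Yes — a 54 bp product.

Primer 1 (GGCCGGATCACC) matches the top strand at positions 8–19; it acts as a forward primer.
Primer 2's reverse complement is GTCGATAGGGGAGACGTG, matching the top strand at positions 44–61; it acts as a reverse primer.
The 3' ends face each other across positions 8–61, giving a 54 bp product.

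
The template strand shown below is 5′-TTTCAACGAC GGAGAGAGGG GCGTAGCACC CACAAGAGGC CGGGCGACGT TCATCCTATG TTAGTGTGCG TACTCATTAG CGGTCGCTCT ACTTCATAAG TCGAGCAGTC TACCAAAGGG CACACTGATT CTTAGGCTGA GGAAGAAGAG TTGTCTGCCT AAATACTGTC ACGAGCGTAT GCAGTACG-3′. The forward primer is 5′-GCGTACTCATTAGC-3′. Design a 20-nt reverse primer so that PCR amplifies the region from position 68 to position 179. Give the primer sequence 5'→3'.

The product's 3' end on the top strand is position 179.
The reverse primer anneals to the top strand over positions 160–179, i.e. to TAAATACTGTCACGAGCGTA.
Its sequence written 5'→3' is the reverse complement: TACGCTCGTGACAGTATTTA.

5'-TACGCTCGTGACAGTATTTA-3'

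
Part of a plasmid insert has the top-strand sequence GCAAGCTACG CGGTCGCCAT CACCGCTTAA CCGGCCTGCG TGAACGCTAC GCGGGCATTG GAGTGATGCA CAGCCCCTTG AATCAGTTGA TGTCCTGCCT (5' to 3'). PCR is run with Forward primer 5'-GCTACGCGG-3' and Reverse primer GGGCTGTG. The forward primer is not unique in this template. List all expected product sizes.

72 bp, 31 bp

The forward primer GCTACGCGG matches the top strand at positions 5–13, 46–54.
The reverse primer's reverse complement is CACAGCCC, matching at positions 69–76.
Each forward site pairs with the reverse site to give a product ending at position 76: sizes 72, 31 bp.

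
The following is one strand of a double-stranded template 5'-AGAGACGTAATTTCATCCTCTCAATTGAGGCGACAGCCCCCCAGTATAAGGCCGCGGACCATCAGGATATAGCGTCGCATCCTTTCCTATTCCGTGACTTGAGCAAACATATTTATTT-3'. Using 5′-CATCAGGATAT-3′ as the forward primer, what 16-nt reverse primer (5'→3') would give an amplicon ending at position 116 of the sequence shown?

5'-ATAAATATGTTTGCTC-3'

The forward primer binds at positions 60–70; the product's 3' end on the top strand is position 116.
The reverse primer anneals to the top strand over positions 101–116, i.e. to GAGCAAACATATTTAT.
Its sequence written 5'→3' is the reverse complement: ATAAATATGTTTGCTC.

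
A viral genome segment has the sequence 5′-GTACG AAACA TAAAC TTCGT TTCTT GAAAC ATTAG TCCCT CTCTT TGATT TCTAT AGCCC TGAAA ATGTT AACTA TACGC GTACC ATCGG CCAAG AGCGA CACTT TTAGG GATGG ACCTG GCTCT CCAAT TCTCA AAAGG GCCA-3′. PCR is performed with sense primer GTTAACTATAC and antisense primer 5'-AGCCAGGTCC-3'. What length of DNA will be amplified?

Scanning the template, GTTAACTATAC occurs at positions 68–78; this primer anneals to the bottom strand there with its 3' end pointing downstream.
The reverse primer's reverse complement is GGACCTGGCT, which matches the template at positions 114–123.
Amplicon spans positions 68–123: 56 bp.

56 bp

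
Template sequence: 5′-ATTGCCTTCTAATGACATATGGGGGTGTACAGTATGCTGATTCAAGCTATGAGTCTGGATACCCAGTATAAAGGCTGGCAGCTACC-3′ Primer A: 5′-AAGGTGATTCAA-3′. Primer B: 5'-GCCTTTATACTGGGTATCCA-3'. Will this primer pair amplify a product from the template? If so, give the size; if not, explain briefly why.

Primer A (AAGGTGATTCAA) does not match the top strand, and its reverse complement TTGAATCACCTT does not match either.
With no annealing site for primer A, no amplification occurs.

No product — primer A has no binding site in the template.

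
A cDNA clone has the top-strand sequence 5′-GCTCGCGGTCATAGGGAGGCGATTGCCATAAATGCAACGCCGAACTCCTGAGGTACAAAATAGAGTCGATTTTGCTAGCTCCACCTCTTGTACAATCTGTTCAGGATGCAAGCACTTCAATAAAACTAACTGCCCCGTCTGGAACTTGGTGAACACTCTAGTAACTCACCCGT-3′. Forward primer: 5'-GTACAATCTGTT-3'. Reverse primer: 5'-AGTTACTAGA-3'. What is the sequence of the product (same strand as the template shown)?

Scanning the template, GTACAATCTGTT occurs at positions 90–101; this primer anneals to the bottom strand there with its 3' end pointing downstream.
Reverse complement of the reverse primer: TCTAGTAACT. This occurs on the top strand at positions 157–166.
The product is the template from position 90 through 166 (77 bp).

5'-GTACAATCTGTTCAGGATGCAAGCACTTCAATAAAACTAACTGCCCCGTCTGGAACTTGGTGAACACTCTAGTAACT-3'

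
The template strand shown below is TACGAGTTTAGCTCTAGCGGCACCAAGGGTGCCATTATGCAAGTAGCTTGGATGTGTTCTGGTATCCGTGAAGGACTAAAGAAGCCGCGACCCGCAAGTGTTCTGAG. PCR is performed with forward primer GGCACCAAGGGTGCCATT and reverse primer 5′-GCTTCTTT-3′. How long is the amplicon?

Forward primer GGCACCAAGGGTGCCATT is found on the top strand at positions 19–36.
The reverse primer's reverse complement is AAAGAAGC, which matches the template at positions 78–85.
Amplicon spans positions 19–85: 67 bp.

67 bp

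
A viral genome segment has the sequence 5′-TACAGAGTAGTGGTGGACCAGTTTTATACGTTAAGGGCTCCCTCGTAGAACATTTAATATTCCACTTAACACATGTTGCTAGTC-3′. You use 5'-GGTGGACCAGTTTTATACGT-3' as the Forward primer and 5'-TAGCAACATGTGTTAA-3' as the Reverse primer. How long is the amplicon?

Scanning the template, GGTGGACCAGTTTTATACGT occurs at positions 12–31; this primer anneals to the bottom strand there with its 3' end pointing downstream.
Taking the reverse complement of TAGCAACATGTGTTAA gives TTAACACATGTTGCTA, found at positions 66–81 on the template; the primer anneals here to the top strand with its 3' end pointing upstream.
Amplicon spans positions 12–81: 70 bp.

70 bp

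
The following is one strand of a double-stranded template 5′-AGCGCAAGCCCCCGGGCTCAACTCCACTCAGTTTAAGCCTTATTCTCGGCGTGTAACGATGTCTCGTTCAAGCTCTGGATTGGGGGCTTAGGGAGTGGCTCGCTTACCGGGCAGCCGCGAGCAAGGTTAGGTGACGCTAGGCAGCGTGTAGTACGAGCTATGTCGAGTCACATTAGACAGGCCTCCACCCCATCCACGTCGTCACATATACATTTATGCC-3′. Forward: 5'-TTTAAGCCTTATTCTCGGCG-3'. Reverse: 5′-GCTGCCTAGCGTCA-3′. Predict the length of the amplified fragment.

Scanning the template, TTTAAGCCTTATTCTCGGCG occurs at positions 32–51; this primer anneals to the bottom strand there with its 3' end pointing downstream.
Taking the reverse complement of GCTGCCTAGCGTCA gives TGACGCTAGGCAGC, found at positions 132–145 on the template; the primer anneals here to the top strand with its 3' end pointing upstream.
Product length = (reverse-primer end) − (forward-primer start) + 1 = 145 − 32 + 1 = 114 bp.

114 bp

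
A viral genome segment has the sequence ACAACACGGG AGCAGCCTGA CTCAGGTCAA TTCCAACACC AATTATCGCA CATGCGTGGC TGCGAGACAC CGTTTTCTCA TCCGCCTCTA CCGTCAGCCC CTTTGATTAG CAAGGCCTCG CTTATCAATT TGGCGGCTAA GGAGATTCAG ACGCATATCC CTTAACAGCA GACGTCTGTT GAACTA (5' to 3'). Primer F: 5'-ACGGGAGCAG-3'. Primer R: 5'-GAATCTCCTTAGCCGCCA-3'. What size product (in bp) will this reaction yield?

The forward primer matches the template at positions 6–15.
Reverse complement of the reverse primer: TGGCGGCTAAGGAGATTC. This occurs on the top strand at positions 131–148.
The product runs from position 6 to position 148, so its length is 148 − 6 + 1 = 143 bp.

143 bp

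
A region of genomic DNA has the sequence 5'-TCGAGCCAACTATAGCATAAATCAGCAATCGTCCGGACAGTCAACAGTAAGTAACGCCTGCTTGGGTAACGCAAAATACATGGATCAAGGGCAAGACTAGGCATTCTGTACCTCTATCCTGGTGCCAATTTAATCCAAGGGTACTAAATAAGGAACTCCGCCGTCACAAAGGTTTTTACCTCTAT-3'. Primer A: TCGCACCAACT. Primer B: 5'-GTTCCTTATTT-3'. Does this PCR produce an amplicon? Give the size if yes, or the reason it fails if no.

No product — primer A has no binding site in the template.

Primer A (TCGCACCAACT) does not match the top strand, and its reverse complement AGTTGGTGCGA does not match either.
With no annealing site for primer A, no amplification occurs.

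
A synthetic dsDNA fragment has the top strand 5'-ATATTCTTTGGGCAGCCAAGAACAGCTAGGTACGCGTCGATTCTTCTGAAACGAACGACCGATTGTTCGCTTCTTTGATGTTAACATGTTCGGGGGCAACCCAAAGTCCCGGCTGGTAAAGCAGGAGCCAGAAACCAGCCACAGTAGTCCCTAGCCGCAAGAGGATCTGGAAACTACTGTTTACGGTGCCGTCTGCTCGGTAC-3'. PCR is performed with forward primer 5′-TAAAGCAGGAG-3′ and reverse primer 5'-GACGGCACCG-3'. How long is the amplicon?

77 bp

Scanning the template, TAAAGCAGGAG occurs at positions 117–127; this primer anneals to the bottom strand there with its 3' end pointing downstream.
The reverse primer's reverse complement is CGGTGCCGTC, which matches the template at positions 184–193.
Product length = (reverse-primer end) − (forward-primer start) + 1 = 193 − 117 + 1 = 77 bp.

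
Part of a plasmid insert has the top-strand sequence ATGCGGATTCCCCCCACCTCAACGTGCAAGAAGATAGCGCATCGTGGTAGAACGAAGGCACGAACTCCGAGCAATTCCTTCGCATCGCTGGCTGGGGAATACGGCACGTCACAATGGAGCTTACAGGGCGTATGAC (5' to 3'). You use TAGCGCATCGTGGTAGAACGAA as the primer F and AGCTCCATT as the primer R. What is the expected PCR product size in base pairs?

87 bp

Scanning the template, TAGCGCATCGTGGTAGAACGAA occurs at positions 35–56; this primer anneals to the bottom strand there with its 3' end pointing downstream.
Taking the reverse complement of AGCTCCATT gives AATGGAGCT, found at positions 113–121 on the template; the primer anneals here to the top strand with its 3' end pointing upstream.
Product length = (reverse-primer end) − (forward-primer start) + 1 = 121 − 35 + 1 = 87 bp.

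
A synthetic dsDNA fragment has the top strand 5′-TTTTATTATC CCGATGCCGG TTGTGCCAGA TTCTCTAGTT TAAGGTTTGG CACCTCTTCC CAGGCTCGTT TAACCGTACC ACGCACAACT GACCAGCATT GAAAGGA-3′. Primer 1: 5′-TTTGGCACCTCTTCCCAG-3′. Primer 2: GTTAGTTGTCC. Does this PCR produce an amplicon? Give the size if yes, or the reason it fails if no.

Primer 2 (GTTAGTTGTCC) does not match the top strand, and its reverse complement GGACAACTAAC does not match either.
With no annealing site for primer 2, no amplification occurs.

No product — primer 2 has no binding site in the template.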